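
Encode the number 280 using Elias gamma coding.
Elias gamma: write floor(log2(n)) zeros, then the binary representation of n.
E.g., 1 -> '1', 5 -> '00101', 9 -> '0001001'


num_bits = floor(log2(280)) + 1 = 9
leading_zeros = num_bits - 1 = 8
binary(280) = 100011000

Elias gamma(280) = '00000000' + '100011000' = 00000000100011000 (17 bits)


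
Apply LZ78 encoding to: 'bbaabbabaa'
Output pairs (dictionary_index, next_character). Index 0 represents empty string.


LZ78 encoding steps:
Dictionary: {0: ''}
Step 1: w='' (idx 0), next='b' -> output (0, 'b'), add 'b' as idx 1
Step 2: w='b' (idx 1), next='a' -> output (1, 'a'), add 'ba' as idx 2
Step 3: w='' (idx 0), next='a' -> output (0, 'a'), add 'a' as idx 3
Step 4: w='b' (idx 1), next='b' -> output (1, 'b'), add 'bb' as idx 4
Step 5: w='a' (idx 3), next='b' -> output (3, 'b'), add 'ab' as idx 5
Step 6: w='a' (idx 3), next='a' -> output (3, 'a'), add 'aa' as idx 6


Encoded: [(0, 'b'), (1, 'a'), (0, 'a'), (1, 'b'), (3, 'b'), (3, 'a')]


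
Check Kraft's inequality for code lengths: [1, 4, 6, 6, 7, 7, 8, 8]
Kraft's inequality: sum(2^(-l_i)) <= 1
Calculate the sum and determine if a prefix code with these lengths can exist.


Sum = 2^(-1) + 2^(-4) + 2^(-6) + 2^(-6) + 2^(-7) + 2^(-7) + 2^(-8) + 2^(-8)
    = 0.5 + 0.0625 + 0.015625 + 0.015625 + 0.0078125 + 0.0078125 + 0.00390625 + 0.00390625
    = 158/256 = 0.6171875
Since 0.6171875 <= 1, Kraft's inequality IS satisfied.
A prefix code with these lengths CAN exist.

Kraft sum = 0.6171875. Satisfied.


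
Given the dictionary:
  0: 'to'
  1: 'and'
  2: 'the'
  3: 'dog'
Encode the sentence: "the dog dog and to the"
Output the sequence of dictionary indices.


Look up each word in the dictionary:
  'the' -> 2
  'dog' -> 3
  'dog' -> 3
  'and' -> 1
  'to' -> 0
  'the' -> 2

Encoded: [2, 3, 3, 1, 0, 2]


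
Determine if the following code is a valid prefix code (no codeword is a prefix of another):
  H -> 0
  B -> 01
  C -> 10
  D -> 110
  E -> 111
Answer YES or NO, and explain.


Checking each pair (does one codeword prefix another?):
  H='0' vs B='01': prefix -- VIOLATION

NO -- this is NOT a valid prefix code. H (0) is a prefix of B (01).


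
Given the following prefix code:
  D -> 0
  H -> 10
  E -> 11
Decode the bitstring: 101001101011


Decoding step by step:
Bits 10 -> H
Bits 10 -> H
Bits 0 -> D
Bits 11 -> E
Bits 0 -> D
Bits 10 -> H
Bits 11 -> E


Decoded message: HHDEDHE


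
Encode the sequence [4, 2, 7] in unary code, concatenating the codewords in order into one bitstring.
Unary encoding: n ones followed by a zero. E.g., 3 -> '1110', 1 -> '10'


Encode each number as n ones followed by a terminating 0:
  4 -> 11110 (5 bits)
  2 -> 110 (3 bits)
  7 -> 11111110 (8 bits)
Total length = 5 + 3 + 8 = 16 bits.

Unary([4, 2, 7]) = 1111011011111110 (16 bits)


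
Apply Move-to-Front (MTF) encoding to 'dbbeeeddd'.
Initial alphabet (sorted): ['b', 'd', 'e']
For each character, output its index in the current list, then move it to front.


MTF encoding:
'd': index 1 in ['b', 'd', 'e'] -> ['d', 'b', 'e']
'b': index 1 in ['d', 'b', 'e'] -> ['b', 'd', 'e']
'b': index 0 in ['b', 'd', 'e'] -> ['b', 'd', 'e']
'e': index 2 in ['b', 'd', 'e'] -> ['e', 'b', 'd']
'e': index 0 in ['e', 'b', 'd'] -> ['e', 'b', 'd']
'e': index 0 in ['e', 'b', 'd'] -> ['e', 'b', 'd']
'd': index 2 in ['e', 'b', 'd'] -> ['d', 'e', 'b']
'd': index 0 in ['d', 'e', 'b'] -> ['d', 'e', 'b']
'd': index 0 in ['d', 'e', 'b'] -> ['d', 'e', 'b']


Output: [1, 1, 0, 2, 0, 0, 2, 0, 0]


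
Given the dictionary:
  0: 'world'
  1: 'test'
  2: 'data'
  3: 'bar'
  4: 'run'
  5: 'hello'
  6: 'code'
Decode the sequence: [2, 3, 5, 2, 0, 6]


Look up each index in the dictionary:
  2 -> 'data'
  3 -> 'bar'
  5 -> 'hello'
  2 -> 'data'
  0 -> 'world'
  6 -> 'code'

Decoded: "data bar hello data world code"


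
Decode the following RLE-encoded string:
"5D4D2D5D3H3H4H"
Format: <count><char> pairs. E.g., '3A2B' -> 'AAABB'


Expanding each <count><char> pair:
  5D -> 'DDDDD'
  4D -> 'DDDD'
  2D -> 'DD'
  5D -> 'DDDDD'
  3H -> 'HHH'
  3H -> 'HHH'
  4H -> 'HHHH'

Decoded = DDDDDDDDDDDDDDDDHHHHHHHHHH


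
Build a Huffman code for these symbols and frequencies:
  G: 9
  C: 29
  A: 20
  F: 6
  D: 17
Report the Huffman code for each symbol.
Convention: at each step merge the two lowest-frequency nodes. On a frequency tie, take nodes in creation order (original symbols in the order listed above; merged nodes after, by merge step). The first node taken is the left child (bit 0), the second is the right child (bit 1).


Huffman tree construction:
Step 1: Merge F(6) + G(9) = 15
Step 2: Merge (F+G)(15) + D(17) = 32
Step 3: Merge A(20) + C(29) = 49
Step 4: Merge ((F+G)+D)(32) + (A+C)(49) = 81
Read each symbol's code off the tree from the root (left child = 0, right child = 1).

Codes:
  G: 001 (length 3)
  C: 11 (length 2)
  A: 10 (length 2)
  F: 000 (length 3)
  D: 01 (length 2)
Average code length: 177/81 = 2.1852 bits/symbol


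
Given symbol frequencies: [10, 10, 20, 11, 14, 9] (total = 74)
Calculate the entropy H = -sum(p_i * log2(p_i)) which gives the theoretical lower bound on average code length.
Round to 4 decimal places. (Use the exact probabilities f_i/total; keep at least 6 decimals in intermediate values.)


Per-symbol terms -p_i * log2(p_i) with p_i = f_i/74:
  p = 10/74 = 0.135135: log2(p) = -2.887525, -p*log2(p) = 0.390206
  p = 10/74 = 0.135135: log2(p) = -2.887525, -p*log2(p) = 0.390206
  p = 20/74 = 0.270270: log2(p) = -1.887525, -p*log2(p) = 0.510142
  p = 11/74 = 0.148649: log2(p) = -2.750022, -p*log2(p) = 0.408787
  p = 14/74 = 0.189189: log2(p) = -2.402098, -p*log2(p) = 0.454451
  p = 9/74 = 0.121622: log2(p) = -3.039528, -p*log2(p) = 0.369672
H = 0.390206 + 0.390206 + 0.510142 + 0.408787 + 0.454451 + 0.369672 = 2.523464

H = 2.5235 bits/symbol


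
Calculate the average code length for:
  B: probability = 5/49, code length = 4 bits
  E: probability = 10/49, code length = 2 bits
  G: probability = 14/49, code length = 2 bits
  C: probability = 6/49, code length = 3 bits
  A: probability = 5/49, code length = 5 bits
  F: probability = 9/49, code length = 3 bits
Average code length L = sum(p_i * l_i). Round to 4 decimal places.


Weighted contributions p_i * l_i:
  B: (5/49) * 4 = 20/49
  E: (10/49) * 2 = 20/49
  G: (14/49) * 2 = 28/49
  C: (6/49) * 3 = 18/49
  A: (5/49) * 5 = 25/49
  F: (9/49) * 3 = 27/49
Sum = (20 + 20 + 28 + 18 + 25 + 27)/49 = 138/49

L = 138/49 = 2.8163 bits/symbol


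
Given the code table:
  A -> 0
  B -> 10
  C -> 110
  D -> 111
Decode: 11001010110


Decoding:
110 -> C
0 -> A
10 -> B
10 -> B
110 -> C


Result: CABBC


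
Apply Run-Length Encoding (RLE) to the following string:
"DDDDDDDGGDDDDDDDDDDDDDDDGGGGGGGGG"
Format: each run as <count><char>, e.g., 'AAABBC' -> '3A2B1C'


Scanning runs left to right:
  i=0: run of 'D' x 7 -> '7D'
  i=7: run of 'G' x 2 -> '2G'
  i=9: run of 'D' x 15 -> '15D'
  i=24: run of 'G' x 9 -> '9G'

RLE = 7D2G15D9G


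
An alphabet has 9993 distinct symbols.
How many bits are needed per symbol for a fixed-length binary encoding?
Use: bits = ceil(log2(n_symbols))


log2(9993) = 13.2867
Bracket: 2^13 = 8192 < 9993 <= 2^14 = 16384
So ceil(log2(9993)) = 14

bits = ceil(log2(9993)) = ceil(13.2867) = 14 bits


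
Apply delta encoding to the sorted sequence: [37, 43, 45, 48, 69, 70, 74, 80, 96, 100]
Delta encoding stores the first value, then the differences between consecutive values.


First value: 37
Deltas:
  43 - 37 = 6
  45 - 43 = 2
  48 - 45 = 3
  69 - 48 = 21
  70 - 69 = 1
  74 - 70 = 4
  80 - 74 = 6
  96 - 80 = 16
  100 - 96 = 4


Delta encoded: [37, 6, 2, 3, 21, 1, 4, 6, 16, 4]


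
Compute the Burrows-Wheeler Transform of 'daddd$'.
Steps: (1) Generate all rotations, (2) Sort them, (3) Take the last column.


Rotations (sorted):
  0: $daddd -> last char: d
  1: addd$d -> last char: d
  2: d$dadd -> last char: d
  3: daddd$ -> last char: $
  4: dd$dad -> last char: d
  5: ddd$da -> last char: a


BWT = ddd$da


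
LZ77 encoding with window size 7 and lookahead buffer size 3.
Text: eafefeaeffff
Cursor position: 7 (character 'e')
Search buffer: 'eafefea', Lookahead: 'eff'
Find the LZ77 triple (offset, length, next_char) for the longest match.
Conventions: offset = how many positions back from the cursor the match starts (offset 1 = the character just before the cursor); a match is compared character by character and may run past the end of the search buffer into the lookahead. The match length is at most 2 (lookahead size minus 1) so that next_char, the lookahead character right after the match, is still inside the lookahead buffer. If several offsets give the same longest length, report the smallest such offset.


Try each offset into the search buffer:
  offset=1 (pos 6, char 'a'): match length 0
  offset=2 (pos 5, char 'e'): match length 1
  offset=3 (pos 4, char 'f'): match length 0
  offset=4 (pos 3, char 'e'): match length 2
  offset=5 (pos 2, char 'f'): match length 0
  offset=6 (pos 1, char 'a'): match length 0
  offset=7 (pos 0, char 'e'): match length 1
Longest match has length 2 at offset 4.
next_char = character at position 7 + 2 = 9 -> 'f'

Best match: offset=4, length=2 (matching 'ef' starting at position 3)
LZ77 triple: (4, 2, 'f')


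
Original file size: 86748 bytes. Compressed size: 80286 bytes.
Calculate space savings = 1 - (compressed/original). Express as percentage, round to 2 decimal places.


ratio = compressed/original = 80286/86748 = 0.925508
savings = 1 - ratio = 1 - 0.925508 = 0.074492
as a percentage: 0.074492 * 100 = 7.45%

Space savings = 1 - 80286/86748 = 7.45%


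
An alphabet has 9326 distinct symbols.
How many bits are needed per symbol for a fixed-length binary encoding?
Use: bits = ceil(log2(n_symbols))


log2(9326) = 13.187
Bracket: 2^13 = 8192 < 9326 <= 2^14 = 16384
So ceil(log2(9326)) = 14

bits = ceil(log2(9326)) = ceil(13.187) = 14 bits


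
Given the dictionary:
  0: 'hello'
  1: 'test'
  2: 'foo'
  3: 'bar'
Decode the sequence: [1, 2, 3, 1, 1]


Look up each index in the dictionary:
  1 -> 'test'
  2 -> 'foo'
  3 -> 'bar'
  1 -> 'test'
  1 -> 'test'

Decoded: "test foo bar test test"


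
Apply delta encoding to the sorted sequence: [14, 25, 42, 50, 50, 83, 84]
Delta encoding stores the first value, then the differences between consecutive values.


First value: 14
Deltas:
  25 - 14 = 11
  42 - 25 = 17
  50 - 42 = 8
  50 - 50 = 0
  83 - 50 = 33
  84 - 83 = 1


Delta encoded: [14, 11, 17, 8, 0, 33, 1]


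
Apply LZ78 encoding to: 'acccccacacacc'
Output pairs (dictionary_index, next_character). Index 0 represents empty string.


LZ78 encoding steps:
Dictionary: {0: ''}
Step 1: w='' (idx 0), next='a' -> output (0, 'a'), add 'a' as idx 1
Step 2: w='' (idx 0), next='c' -> output (0, 'c'), add 'c' as idx 2
Step 3: w='c' (idx 2), next='c' -> output (2, 'c'), add 'cc' as idx 3
Step 4: w='cc' (idx 3), next='a' -> output (3, 'a'), add 'cca' as idx 4
Step 5: w='c' (idx 2), next='a' -> output (2, 'a'), add 'ca' as idx 5
Step 6: w='ca' (idx 5), next='c' -> output (5, 'c'), add 'cac' as idx 6
Step 7: w='c' (idx 2), end of input -> output (2, '')


Encoded: [(0, 'a'), (0, 'c'), (2, 'c'), (3, 'a'), (2, 'a'), (5, 'c'), (2, '')]


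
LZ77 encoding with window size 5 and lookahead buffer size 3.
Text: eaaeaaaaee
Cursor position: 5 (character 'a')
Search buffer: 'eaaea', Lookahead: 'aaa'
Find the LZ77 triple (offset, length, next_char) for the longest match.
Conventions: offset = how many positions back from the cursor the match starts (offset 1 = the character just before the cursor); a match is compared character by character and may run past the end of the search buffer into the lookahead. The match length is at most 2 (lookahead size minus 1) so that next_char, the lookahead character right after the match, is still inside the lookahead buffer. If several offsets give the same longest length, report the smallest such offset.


Try each offset into the search buffer:
  offset=1 (pos 4, char 'a'): match length 2
  offset=2 (pos 3, char 'e'): match length 0
  offset=3 (pos 2, char 'a'): match length 1
  offset=4 (pos 1, char 'a'): match length 2
  offset=5 (pos 0, char 'e'): match length 0
Longest match has length 2, found at offsets 1, 4; take the smallest, offset 1.
next_char = character at position 5 + 2 = 7 -> 'a'

Best match: offset=1, length=2 (matching 'aa' starting at position 4)
LZ77 triple: (1, 2, 'a')


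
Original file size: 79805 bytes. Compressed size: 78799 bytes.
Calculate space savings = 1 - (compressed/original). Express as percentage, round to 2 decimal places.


ratio = compressed/original = 78799/79805 = 0.987394
savings = 1 - ratio = 1 - 0.987394 = 0.012606
as a percentage: 0.012606 * 100 = 1.26%

Space savings = 1 - 78799/79805 = 1.26%


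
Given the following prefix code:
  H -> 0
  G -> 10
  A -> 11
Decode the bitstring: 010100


Decoding step by step:
Bits 0 -> H
Bits 10 -> G
Bits 10 -> G
Bits 0 -> H


Decoded message: HGGH


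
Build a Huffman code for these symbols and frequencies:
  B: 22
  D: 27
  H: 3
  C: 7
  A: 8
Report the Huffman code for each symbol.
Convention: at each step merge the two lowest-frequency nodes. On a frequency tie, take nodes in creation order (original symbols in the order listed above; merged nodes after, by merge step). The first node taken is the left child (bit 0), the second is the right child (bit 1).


Huffman tree construction:
Step 1: Merge H(3) + C(7) = 10
Step 2: Merge A(8) + (H+C)(10) = 18
Step 3: Merge (A+(H+C))(18) + B(22) = 40
Step 4: Merge D(27) + ((A+(H+C))+B)(40) = 67
Read each symbol's code off the tree from the root (left child = 0, right child = 1).

Codes:
  B: 11 (length 2)
  D: 0 (length 1)
  H: 1010 (length 4)
  C: 1011 (length 4)
  A: 100 (length 3)
Average code length: 135/67 = 2.0149 bits/symbol


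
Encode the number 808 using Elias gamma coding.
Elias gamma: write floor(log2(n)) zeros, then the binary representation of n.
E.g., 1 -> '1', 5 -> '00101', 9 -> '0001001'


num_bits = floor(log2(808)) + 1 = 10
leading_zeros = num_bits - 1 = 9
binary(808) = 1100101000

Elias gamma(808) = '000000000' + '1100101000' = 0000000001100101000 (19 bits)


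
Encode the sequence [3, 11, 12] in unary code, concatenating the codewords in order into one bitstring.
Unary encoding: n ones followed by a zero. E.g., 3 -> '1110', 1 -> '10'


Encode each number as n ones followed by a terminating 0:
  3 -> 1110 (4 bits)
  11 -> 111111111110 (12 bits)
  12 -> 1111111111110 (13 bits)
Total length = 4 + 12 + 13 = 29 bits.

Unary([3, 11, 12]) = 11101111111111101111111111110 (29 bits)


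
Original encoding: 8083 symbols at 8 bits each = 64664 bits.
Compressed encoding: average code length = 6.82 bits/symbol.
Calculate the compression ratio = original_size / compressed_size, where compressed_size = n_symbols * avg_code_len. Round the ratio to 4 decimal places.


original_size = n_symbols * orig_bits = 8083 * 8 = 64664 bits
compressed_size = n_symbols * avg_code_len = 8083 * 6.82 = 55126.06 bits
ratio = original_size / compressed_size = 64664 / 55126.06 = 1.173

Compression ratio = 1.173


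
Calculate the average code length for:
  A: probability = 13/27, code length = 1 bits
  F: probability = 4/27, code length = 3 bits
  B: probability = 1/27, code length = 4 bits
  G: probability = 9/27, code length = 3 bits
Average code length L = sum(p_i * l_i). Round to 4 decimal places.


Weighted contributions p_i * l_i:
  A: (13/27) * 1 = 13/27
  F: (4/27) * 3 = 12/27
  B: (1/27) * 4 = 4/27
  G: (9/27) * 3 = 27/27
Sum = (13 + 12 + 4 + 27)/27 = 56/27

L = 56/27 = 2.0741 bits/symbol


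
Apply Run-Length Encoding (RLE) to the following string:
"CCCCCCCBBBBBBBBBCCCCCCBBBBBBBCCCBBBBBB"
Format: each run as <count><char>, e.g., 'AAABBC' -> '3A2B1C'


Scanning runs left to right:
  i=0: run of 'C' x 7 -> '7C'
  i=7: run of 'B' x 9 -> '9B'
  i=16: run of 'C' x 6 -> '6C'
  i=22: run of 'B' x 7 -> '7B'
  i=29: run of 'C' x 3 -> '3C'
  i=32: run of 'B' x 6 -> '6B'

RLE = 7C9B6C7B3C6B


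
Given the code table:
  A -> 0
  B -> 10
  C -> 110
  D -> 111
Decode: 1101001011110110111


Decoding:
110 -> C
10 -> B
0 -> A
10 -> B
111 -> D
10 -> B
110 -> C
111 -> D


Result: CBABDBCD


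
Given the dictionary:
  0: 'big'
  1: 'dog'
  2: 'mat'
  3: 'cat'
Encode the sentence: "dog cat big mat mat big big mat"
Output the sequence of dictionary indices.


Look up each word in the dictionary:
  'dog' -> 1
  'cat' -> 3
  'big' -> 0
  'mat' -> 2
  'mat' -> 2
  'big' -> 0
  'big' -> 0
  'mat' -> 2

Encoded: [1, 3, 0, 2, 2, 0, 0, 2]


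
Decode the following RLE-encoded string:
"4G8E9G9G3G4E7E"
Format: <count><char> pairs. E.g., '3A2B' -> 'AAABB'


Expanding each <count><char> pair:
  4G -> 'GGGG'
  8E -> 'EEEEEEEE'
  9G -> 'GGGGGGGGG'
  9G -> 'GGGGGGGGG'
  3G -> 'GGG'
  4E -> 'EEEE'
  7E -> 'EEEEEEE'

Decoded = GGGGEEEEEEEEGGGGGGGGGGGGGGGGGGGGGEEEEEEEEEEE


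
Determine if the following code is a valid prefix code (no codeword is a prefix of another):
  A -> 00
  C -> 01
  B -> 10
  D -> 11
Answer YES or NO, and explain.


Checking each pair (does one codeword prefix another?):
  A='00' vs C='01': no prefix
  A='00' vs B='10': no prefix
  A='00' vs D='11': no prefix
  C='01' vs A='00': no prefix
  C='01' vs B='10': no prefix
  C='01' vs D='11': no prefix
  B='10' vs A='00': no prefix
  B='10' vs C='01': no prefix
  B='10' vs D='11': no prefix
  D='11' vs A='00': no prefix
  D='11' vs C='01': no prefix
  D='11' vs B='10': no prefix
No violation found over all pairs.

YES -- this is a valid prefix code. No codeword is a prefix of any other codeword.


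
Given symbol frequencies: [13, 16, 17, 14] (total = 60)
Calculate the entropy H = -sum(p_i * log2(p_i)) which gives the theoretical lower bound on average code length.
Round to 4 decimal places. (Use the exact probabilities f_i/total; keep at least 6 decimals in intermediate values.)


Per-symbol terms -p_i * log2(p_i) with p_i = f_i/60:
  p = 13/60 = 0.216667: log2(p) = -2.206451, -p*log2(p) = 0.478064
  p = 16/60 = 0.266667: log2(p) = -1.906891, -p*log2(p) = 0.508504
  p = 17/60 = 0.283333: log2(p) = -1.819428, -p*log2(p) = 0.515505
  p = 14/60 = 0.233333: log2(p) = -2.099536, -p*log2(p) = 0.489892
H = 0.478064 + 0.508504 + 0.515505 + 0.489892 = 1.991965

H = 1.992 bits/symbol


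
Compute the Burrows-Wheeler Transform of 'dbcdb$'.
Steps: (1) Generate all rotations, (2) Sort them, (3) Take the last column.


Rotations (sorted):
  0: $dbcdb -> last char: b
  1: b$dbcd -> last char: d
  2: bcdb$d -> last char: d
  3: cdb$db -> last char: b
  4: db$dbc -> last char: c
  5: dbcdb$ -> last char: $


BWT = bddbc$


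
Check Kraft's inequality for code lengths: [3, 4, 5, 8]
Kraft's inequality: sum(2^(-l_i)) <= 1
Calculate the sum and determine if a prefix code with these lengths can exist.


Sum = 2^(-3) + 2^(-4) + 2^(-5) + 2^(-8)
    = 0.125 + 0.0625 + 0.03125 + 0.00390625
    = 57/256 = 0.22265625
Since 0.22265625 <= 1, Kraft's inequality IS satisfied.
A prefix code with these lengths CAN exist.

Kraft sum = 0.22265625. Satisfied.


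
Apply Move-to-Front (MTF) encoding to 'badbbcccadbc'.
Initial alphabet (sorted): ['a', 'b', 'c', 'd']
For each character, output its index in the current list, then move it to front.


MTF encoding:
'b': index 1 in ['a', 'b', 'c', 'd'] -> ['b', 'a', 'c', 'd']
'a': index 1 in ['b', 'a', 'c', 'd'] -> ['a', 'b', 'c', 'd']
'd': index 3 in ['a', 'b', 'c', 'd'] -> ['d', 'a', 'b', 'c']
'b': index 2 in ['d', 'a', 'b', 'c'] -> ['b', 'd', 'a', 'c']
'b': index 0 in ['b', 'd', 'a', 'c'] -> ['b', 'd', 'a', 'c']
'c': index 3 in ['b', 'd', 'a', 'c'] -> ['c', 'b', 'd', 'a']
'c': index 0 in ['c', 'b', 'd', 'a'] -> ['c', 'b', 'd', 'a']
'c': index 0 in ['c', 'b', 'd', 'a'] -> ['c', 'b', 'd', 'a']
'a': index 3 in ['c', 'b', 'd', 'a'] -> ['a', 'c', 'b', 'd']
'd': index 3 in ['a', 'c', 'b', 'd'] -> ['d', 'a', 'c', 'b']
'b': index 3 in ['d', 'a', 'c', 'b'] -> ['b', 'd', 'a', 'c']
'c': index 3 in ['b', 'd', 'a', 'c'] -> ['c', 'b', 'd', 'a']


Output: [1, 1, 3, 2, 0, 3, 0, 0, 3, 3, 3, 3]


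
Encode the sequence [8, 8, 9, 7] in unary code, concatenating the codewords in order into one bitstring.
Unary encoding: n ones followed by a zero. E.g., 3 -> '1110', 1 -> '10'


Encode each number as n ones followed by a terminating 0:
  8 -> 111111110 (9 bits)
  8 -> 111111110 (9 bits)
  9 -> 1111111110 (10 bits)
  7 -> 11111110 (8 bits)
Total length = 9 + 9 + 10 + 8 = 36 bits.

Unary([8, 8, 9, 7]) = 111111110111111110111111111011111110 (36 bits)


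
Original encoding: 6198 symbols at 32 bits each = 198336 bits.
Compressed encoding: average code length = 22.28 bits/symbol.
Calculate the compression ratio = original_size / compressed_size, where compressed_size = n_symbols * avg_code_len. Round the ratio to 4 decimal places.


original_size = n_symbols * orig_bits = 6198 * 32 = 198336 bits
compressed_size = n_symbols * avg_code_len = 6198 * 22.28 = 138091.44 bits
ratio = original_size / compressed_size = 198336 / 138091.44 = 1.4363

Compression ratio = 1.4363


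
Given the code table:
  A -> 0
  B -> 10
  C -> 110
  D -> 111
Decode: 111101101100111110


Decoding:
111 -> D
10 -> B
110 -> C
110 -> C
0 -> A
111 -> D
110 -> C


Result: DBCCADC


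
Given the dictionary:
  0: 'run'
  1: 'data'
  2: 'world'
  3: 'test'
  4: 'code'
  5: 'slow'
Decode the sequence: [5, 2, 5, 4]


Look up each index in the dictionary:
  5 -> 'slow'
  2 -> 'world'
  5 -> 'slow'
  4 -> 'code'

Decoded: "slow world slow code"


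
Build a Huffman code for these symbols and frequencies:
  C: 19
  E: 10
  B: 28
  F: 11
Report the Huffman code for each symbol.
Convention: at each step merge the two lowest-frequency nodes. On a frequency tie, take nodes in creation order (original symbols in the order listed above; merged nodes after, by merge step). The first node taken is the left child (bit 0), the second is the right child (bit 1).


Huffman tree construction:
Step 1: Merge E(10) + F(11) = 21
Step 2: Merge C(19) + (E+F)(21) = 40
Step 3: Merge B(28) + (C+(E+F))(40) = 68
Read each symbol's code off the tree from the root (left child = 0, right child = 1).

Codes:
  C: 10 (length 2)
  E: 110 (length 3)
  B: 0 (length 1)
  F: 111 (length 3)
Average code length: 129/68 = 1.8971 bits/symbol


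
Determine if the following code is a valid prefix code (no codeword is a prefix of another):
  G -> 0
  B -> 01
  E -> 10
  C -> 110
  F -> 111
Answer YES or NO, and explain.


Checking each pair (does one codeword prefix another?):
  G='0' vs B='01': prefix -- VIOLATION

NO -- this is NOT a valid prefix code. G (0) is a prefix of B (01).


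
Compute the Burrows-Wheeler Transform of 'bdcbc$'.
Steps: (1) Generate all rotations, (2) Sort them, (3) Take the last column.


Rotations (sorted):
  0: $bdcbc -> last char: c
  1: bc$bdc -> last char: c
  2: bdcbc$ -> last char: $
  3: c$bdcb -> last char: b
  4: cbc$bd -> last char: d
  5: dcbc$b -> last char: b


BWT = cc$bdb


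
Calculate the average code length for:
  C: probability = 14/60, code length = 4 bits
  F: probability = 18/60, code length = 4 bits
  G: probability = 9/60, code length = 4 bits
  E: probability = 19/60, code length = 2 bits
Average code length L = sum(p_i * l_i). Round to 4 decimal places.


Weighted contributions p_i * l_i:
  C: (14/60) * 4 = 56/60
  F: (18/60) * 4 = 72/60
  G: (9/60) * 4 = 36/60
  E: (19/60) * 2 = 38/60
Sum = (56 + 72 + 36 + 38)/60 = 202/60

L = 202/60 = 3.3667 bits/symbol


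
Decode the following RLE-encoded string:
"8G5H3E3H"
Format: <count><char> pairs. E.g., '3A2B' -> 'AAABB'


Expanding each <count><char> pair:
  8G -> 'GGGGGGGG'
  5H -> 'HHHHH'
  3E -> 'EEE'
  3H -> 'HHH'

Decoded = GGGGGGGGHHHHHEEEHHH


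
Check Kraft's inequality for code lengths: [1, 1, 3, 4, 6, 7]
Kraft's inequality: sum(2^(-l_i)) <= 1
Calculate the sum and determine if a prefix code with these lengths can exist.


Sum = 2^(-1) + 2^(-1) + 2^(-3) + 2^(-4) + 2^(-6) + 2^(-7)
    = 0.5 + 0.5 + 0.125 + 0.0625 + 0.015625 + 0.0078125
    = 155/128 = 1.2109375
Since 1.2109375 > 1, Kraft's inequality is NOT satisfied.
A prefix code with these lengths CANNOT exist.

Kraft sum = 1.2109375. Not satisfied.


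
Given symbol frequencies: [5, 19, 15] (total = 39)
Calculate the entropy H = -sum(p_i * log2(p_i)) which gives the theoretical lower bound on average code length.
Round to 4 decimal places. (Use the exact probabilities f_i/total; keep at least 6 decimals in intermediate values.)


Per-symbol terms -p_i * log2(p_i) with p_i = f_i/39:
  p = 5/39 = 0.128205: log2(p) = -2.963474, -p*log2(p) = 0.379933
  p = 19/39 = 0.487179: log2(p) = -1.037475, -p*log2(p) = 0.505436
  p = 15/39 = 0.384615: log2(p) = -1.378512, -p*log2(p) = 0.530197
H = 0.379933 + 0.505436 + 0.530197 = 1.415566

H = 1.4156 bits/symbol


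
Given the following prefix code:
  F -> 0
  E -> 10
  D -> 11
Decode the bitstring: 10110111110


Decoding step by step:
Bits 10 -> E
Bits 11 -> D
Bits 0 -> F
Bits 11 -> D
Bits 11 -> D
Bits 10 -> E


Decoded message: EDFDDE


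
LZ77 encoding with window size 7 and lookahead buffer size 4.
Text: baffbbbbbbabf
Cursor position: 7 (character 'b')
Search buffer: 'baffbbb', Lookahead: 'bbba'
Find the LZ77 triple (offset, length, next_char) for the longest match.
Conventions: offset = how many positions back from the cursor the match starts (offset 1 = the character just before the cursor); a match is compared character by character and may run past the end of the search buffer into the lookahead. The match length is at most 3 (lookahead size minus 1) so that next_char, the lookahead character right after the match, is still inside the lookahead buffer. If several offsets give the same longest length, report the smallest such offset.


Try each offset into the search buffer:
  offset=1 (pos 6, char 'b'): match length 3
  offset=2 (pos 5, char 'b'): match length 3
  offset=3 (pos 4, char 'b'): match length 3
  offset=4 (pos 3, char 'f'): match length 0
  offset=5 (pos 2, char 'f'): match length 0
  offset=6 (pos 1, char 'a'): match length 0
  offset=7 (pos 0, char 'b'): match length 1
Longest match has length 3, found at offsets 1, 2, 3; take the smallest, offset 1.
next_char = character at position 7 + 3 = 10 -> 'a'

Best match: offset=1, length=3 (matching 'bbb' starting at position 6)
LZ77 triple: (1, 3, 'a')


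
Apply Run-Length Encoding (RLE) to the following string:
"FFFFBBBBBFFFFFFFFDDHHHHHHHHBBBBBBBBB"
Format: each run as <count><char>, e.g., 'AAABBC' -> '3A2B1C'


Scanning runs left to right:
  i=0: run of 'F' x 4 -> '4F'
  i=4: run of 'B' x 5 -> '5B'
  i=9: run of 'F' x 8 -> '8F'
  i=17: run of 'D' x 2 -> '2D'
  i=19: run of 'H' x 8 -> '8H'
  i=27: run of 'B' x 9 -> '9B'

RLE = 4F5B8F2D8H9B


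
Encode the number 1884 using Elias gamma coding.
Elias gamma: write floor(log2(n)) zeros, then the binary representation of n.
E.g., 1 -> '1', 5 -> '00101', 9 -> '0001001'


num_bits = floor(log2(1884)) + 1 = 11
leading_zeros = num_bits - 1 = 10
binary(1884) = 11101011100

Elias gamma(1884) = '0000000000' + '11101011100' = 000000000011101011100 (21 bits)


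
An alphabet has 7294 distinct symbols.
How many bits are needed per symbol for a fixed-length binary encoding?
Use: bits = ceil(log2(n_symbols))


log2(7294) = 12.8325
Bracket: 2^12 = 4096 < 7294 <= 2^13 = 8192
So ceil(log2(7294)) = 13

bits = ceil(log2(7294)) = ceil(12.8325) = 13 bits


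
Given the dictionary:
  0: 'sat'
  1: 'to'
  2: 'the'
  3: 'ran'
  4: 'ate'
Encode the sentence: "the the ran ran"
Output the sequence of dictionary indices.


Look up each word in the dictionary:
  'the' -> 2
  'the' -> 2
  'ran' -> 3
  'ran' -> 3

Encoded: [2, 2, 3, 3]


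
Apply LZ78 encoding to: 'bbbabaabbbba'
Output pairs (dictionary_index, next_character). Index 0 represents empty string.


LZ78 encoding steps:
Dictionary: {0: ''}
Step 1: w='' (idx 0), next='b' -> output (0, 'b'), add 'b' as idx 1
Step 2: w='b' (idx 1), next='b' -> output (1, 'b'), add 'bb' as idx 2
Step 3: w='' (idx 0), next='a' -> output (0, 'a'), add 'a' as idx 3
Step 4: w='b' (idx 1), next='a' -> output (1, 'a'), add 'ba' as idx 4
Step 5: w='a' (idx 3), next='b' -> output (3, 'b'), add 'ab' as idx 5
Step 6: w='bb' (idx 2), next='b' -> output (2, 'b'), add 'bbb' as idx 6
Step 7: w='a' (idx 3), end of input -> output (3, '')


Encoded: [(0, 'b'), (1, 'b'), (0, 'a'), (1, 'a'), (3, 'b'), (2, 'b'), (3, '')]


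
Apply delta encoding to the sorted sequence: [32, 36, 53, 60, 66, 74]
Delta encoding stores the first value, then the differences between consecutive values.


First value: 32
Deltas:
  36 - 32 = 4
  53 - 36 = 17
  60 - 53 = 7
  66 - 60 = 6
  74 - 66 = 8


Delta encoded: [32, 4, 17, 7, 6, 8]


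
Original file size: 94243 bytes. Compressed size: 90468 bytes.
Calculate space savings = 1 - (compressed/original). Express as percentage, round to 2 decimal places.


ratio = compressed/original = 90468/94243 = 0.959944
savings = 1 - ratio = 1 - 0.959944 = 0.040056
as a percentage: 0.040056 * 100 = 4.01%

Space savings = 1 - 90468/94243 = 4.01%


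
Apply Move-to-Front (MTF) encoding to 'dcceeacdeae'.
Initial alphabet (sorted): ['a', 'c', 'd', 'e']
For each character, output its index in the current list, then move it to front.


MTF encoding:
'd': index 2 in ['a', 'c', 'd', 'e'] -> ['d', 'a', 'c', 'e']
'c': index 2 in ['d', 'a', 'c', 'e'] -> ['c', 'd', 'a', 'e']
'c': index 0 in ['c', 'd', 'a', 'e'] -> ['c', 'd', 'a', 'e']
'e': index 3 in ['c', 'd', 'a', 'e'] -> ['e', 'c', 'd', 'a']
'e': index 0 in ['e', 'c', 'd', 'a'] -> ['e', 'c', 'd', 'a']
'a': index 3 in ['e', 'c', 'd', 'a'] -> ['a', 'e', 'c', 'd']
'c': index 2 in ['a', 'e', 'c', 'd'] -> ['c', 'a', 'e', 'd']
'd': index 3 in ['c', 'a', 'e', 'd'] -> ['d', 'c', 'a', 'e']
'e': index 3 in ['d', 'c', 'a', 'e'] -> ['e', 'd', 'c', 'a']
'a': index 3 in ['e', 'd', 'c', 'a'] -> ['a', 'e', 'd', 'c']
'e': index 1 in ['a', 'e', 'd', 'c'] -> ['e', 'a', 'd', 'c']


Output: [2, 2, 0, 3, 0, 3, 2, 3, 3, 3, 1]


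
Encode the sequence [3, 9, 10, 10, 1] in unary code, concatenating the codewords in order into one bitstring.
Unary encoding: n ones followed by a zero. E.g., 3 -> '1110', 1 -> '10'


Encode each number as n ones followed by a terminating 0:
  3 -> 1110 (4 bits)
  9 -> 1111111110 (10 bits)
  10 -> 11111111110 (11 bits)
  10 -> 11111111110 (11 bits)
  1 -> 10 (2 bits)
Total length = 4 + 10 + 11 + 11 + 2 = 38 bits.

Unary([3, 9, 10, 10, 1]) = 11101111111110111111111101111111111010 (38 bits)


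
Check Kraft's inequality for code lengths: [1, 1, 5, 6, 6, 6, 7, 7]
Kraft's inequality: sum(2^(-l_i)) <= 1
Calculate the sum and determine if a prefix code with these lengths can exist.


Sum = 2^(-1) + 2^(-1) + 2^(-5) + 2^(-6) + 2^(-6) + 2^(-6) + 2^(-7) + 2^(-7)
    = 0.5 + 0.5 + 0.03125 + 0.015625 + 0.015625 + 0.015625 + 0.0078125 + 0.0078125
    = 140/128 = 1.09375
Since 1.09375 > 1, Kraft's inequality is NOT satisfied.
A prefix code with these lengths CANNOT exist.

Kraft sum = 1.09375. Not satisfied.


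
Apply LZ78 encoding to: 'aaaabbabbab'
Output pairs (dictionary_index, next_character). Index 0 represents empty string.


LZ78 encoding steps:
Dictionary: {0: ''}
Step 1: w='' (idx 0), next='a' -> output (0, 'a'), add 'a' as idx 1
Step 2: w='a' (idx 1), next='a' -> output (1, 'a'), add 'aa' as idx 2
Step 3: w='a' (idx 1), next='b' -> output (1, 'b'), add 'ab' as idx 3
Step 4: w='' (idx 0), next='b' -> output (0, 'b'), add 'b' as idx 4
Step 5: w='ab' (idx 3), next='b' -> output (3, 'b'), add 'abb' as idx 5
Step 6: w='ab' (idx 3), end of input -> output (3, '')


Encoded: [(0, 'a'), (1, 'a'), (1, 'b'), (0, 'b'), (3, 'b'), (3, '')]


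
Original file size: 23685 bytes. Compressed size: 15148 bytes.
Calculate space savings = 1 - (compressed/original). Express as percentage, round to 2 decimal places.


ratio = compressed/original = 15148/23685 = 0.639561
savings = 1 - ratio = 1 - 0.639561 = 0.360439
as a percentage: 0.360439 * 100 = 36.04%

Space savings = 1 - 15148/23685 = 36.04%


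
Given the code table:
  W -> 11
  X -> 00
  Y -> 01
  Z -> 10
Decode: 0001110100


Decoding:
00 -> X
01 -> Y
11 -> W
01 -> Y
00 -> X


Result: XYWYX


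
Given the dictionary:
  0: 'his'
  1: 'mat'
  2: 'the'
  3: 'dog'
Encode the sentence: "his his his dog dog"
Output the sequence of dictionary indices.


Look up each word in the dictionary:
  'his' -> 0
  'his' -> 0
  'his' -> 0
  'dog' -> 3
  'dog' -> 3

Encoded: [0, 0, 0, 3, 3]


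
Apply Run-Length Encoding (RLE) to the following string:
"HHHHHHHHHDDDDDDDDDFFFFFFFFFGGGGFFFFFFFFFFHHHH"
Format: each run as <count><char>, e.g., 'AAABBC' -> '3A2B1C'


Scanning runs left to right:
  i=0: run of 'H' x 9 -> '9H'
  i=9: run of 'D' x 9 -> '9D'
  i=18: run of 'F' x 9 -> '9F'
  i=27: run of 'G' x 4 -> '4G'
  i=31: run of 'F' x 10 -> '10F'
  i=41: run of 'H' x 4 -> '4H'

RLE = 9H9D9F4G10F4H


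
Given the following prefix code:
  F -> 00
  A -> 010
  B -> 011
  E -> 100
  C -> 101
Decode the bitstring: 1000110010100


Decoding step by step:
Bits 100 -> E
Bits 011 -> B
Bits 00 -> F
Bits 101 -> C
Bits 00 -> F


Decoded message: EBFCF


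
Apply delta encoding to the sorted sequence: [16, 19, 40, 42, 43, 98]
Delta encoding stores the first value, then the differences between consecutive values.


First value: 16
Deltas:
  19 - 16 = 3
  40 - 19 = 21
  42 - 40 = 2
  43 - 42 = 1
  98 - 43 = 55


Delta encoded: [16, 3, 21, 2, 1, 55]


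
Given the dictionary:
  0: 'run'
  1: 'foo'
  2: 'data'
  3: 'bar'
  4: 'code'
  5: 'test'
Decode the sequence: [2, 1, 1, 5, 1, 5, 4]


Look up each index in the dictionary:
  2 -> 'data'
  1 -> 'foo'
  1 -> 'foo'
  5 -> 'test'
  1 -> 'foo'
  5 -> 'test'
  4 -> 'code'

Decoded: "data foo foo test foo test code"


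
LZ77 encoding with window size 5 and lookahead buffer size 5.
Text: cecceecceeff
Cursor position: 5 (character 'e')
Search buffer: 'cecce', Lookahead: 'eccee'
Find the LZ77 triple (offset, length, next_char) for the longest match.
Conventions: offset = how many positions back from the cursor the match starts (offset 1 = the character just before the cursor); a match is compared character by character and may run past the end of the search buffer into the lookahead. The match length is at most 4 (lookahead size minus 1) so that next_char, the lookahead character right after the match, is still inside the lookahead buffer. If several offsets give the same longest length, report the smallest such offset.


Try each offset into the search buffer:
  offset=1 (pos 4, char 'e'): match length 1
  offset=2 (pos 3, char 'c'): match length 0
  offset=3 (pos 2, char 'c'): match length 0
  offset=4 (pos 1, char 'e'): match length 4
  offset=5 (pos 0, char 'c'): match length 0
Longest match has length 4 at offset 4.
next_char = character at position 5 + 4 = 9 -> 'e'

Best match: offset=4, length=4 (matching 'ecce' starting at position 1)
LZ77 triple: (4, 4, 'e')


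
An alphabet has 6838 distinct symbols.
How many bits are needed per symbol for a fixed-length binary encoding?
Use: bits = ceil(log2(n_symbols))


log2(6838) = 12.7394
Bracket: 2^12 = 4096 < 6838 <= 2^13 = 8192
So ceil(log2(6838)) = 13

bits = ceil(log2(6838)) = ceil(12.7394) = 13 bits


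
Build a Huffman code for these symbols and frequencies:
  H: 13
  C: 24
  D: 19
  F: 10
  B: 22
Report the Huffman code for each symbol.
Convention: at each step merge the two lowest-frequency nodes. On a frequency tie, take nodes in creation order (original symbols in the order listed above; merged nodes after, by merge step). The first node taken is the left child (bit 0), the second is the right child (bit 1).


Huffman tree construction:
Step 1: Merge F(10) + H(13) = 23
Step 2: Merge D(19) + B(22) = 41
Step 3: Merge (F+H)(23) + C(24) = 47
Step 4: Merge (D+B)(41) + ((F+H)+C)(47) = 88
Read each symbol's code off the tree from the root (left child = 0, right child = 1).

Codes:
  H: 101 (length 3)
  C: 11 (length 2)
  D: 00 (length 2)
  F: 100 (length 3)
  B: 01 (length 2)
Average code length: 199/88 = 2.2614 bits/symbol


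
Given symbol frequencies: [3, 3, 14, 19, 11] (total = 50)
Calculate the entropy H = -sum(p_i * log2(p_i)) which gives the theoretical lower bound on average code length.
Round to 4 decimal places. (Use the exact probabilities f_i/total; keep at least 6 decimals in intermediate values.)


Per-symbol terms -p_i * log2(p_i) with p_i = f_i/50:
  p = 3/50 = 0.060000: log2(p) = -4.058894, -p*log2(p) = 0.243534
  p = 3/50 = 0.060000: log2(p) = -4.058894, -p*log2(p) = 0.243534
  p = 14/50 = 0.280000: log2(p) = -1.836501, -p*log2(p) = 0.514220
  p = 19/50 = 0.380000: log2(p) = -1.395929, -p*log2(p) = 0.530453
  p = 11/50 = 0.220000: log2(p) = -2.184425, -p*log2(p) = 0.480573
H = 0.243534 + 0.243534 + 0.514220 + 0.530453 + 0.480573 = 2.012314

H = 2.0123 bits/symbol


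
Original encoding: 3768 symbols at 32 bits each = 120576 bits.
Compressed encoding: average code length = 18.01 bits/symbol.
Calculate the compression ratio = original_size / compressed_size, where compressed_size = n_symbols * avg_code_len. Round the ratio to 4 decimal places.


original_size = n_symbols * orig_bits = 3768 * 32 = 120576 bits
compressed_size = n_symbols * avg_code_len = 3768 * 18.01 = 67861.68 bits
ratio = original_size / compressed_size = 120576 / 67861.68 = 1.7768

Compression ratio = 1.7768


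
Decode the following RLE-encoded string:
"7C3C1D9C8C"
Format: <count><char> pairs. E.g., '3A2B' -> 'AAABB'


Expanding each <count><char> pair:
  7C -> 'CCCCCCC'
  3C -> 'CCC'
  1D -> 'D'
  9C -> 'CCCCCCCCC'
  8C -> 'CCCCCCCC'

Decoded = CCCCCCCCCCDCCCCCCCCCCCCCCCCC


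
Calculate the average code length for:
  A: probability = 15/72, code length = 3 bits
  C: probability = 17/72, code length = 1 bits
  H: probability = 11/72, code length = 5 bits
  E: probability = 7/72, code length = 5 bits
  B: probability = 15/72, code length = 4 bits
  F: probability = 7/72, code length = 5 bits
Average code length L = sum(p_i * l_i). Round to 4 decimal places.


Weighted contributions p_i * l_i:
  A: (15/72) * 3 = 45/72
  C: (17/72) * 1 = 17/72
  H: (11/72) * 5 = 55/72
  E: (7/72) * 5 = 35/72
  B: (15/72) * 4 = 60/72
  F: (7/72) * 5 = 35/72
Sum = (45 + 17 + 55 + 35 + 60 + 35)/72 = 247/72

L = 247/72 = 3.4306 bits/symbol


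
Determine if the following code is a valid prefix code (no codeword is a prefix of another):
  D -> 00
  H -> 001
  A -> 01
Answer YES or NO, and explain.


Checking each pair (does one codeword prefix another?):
  D='00' vs H='001': prefix -- VIOLATION

NO -- this is NOT a valid prefix code. D (00) is a prefix of H (001).


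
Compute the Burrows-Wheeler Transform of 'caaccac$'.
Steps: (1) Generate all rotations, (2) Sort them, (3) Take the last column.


Rotations (sorted):
  0: $caaccac -> last char: c
  1: aaccac$c -> last char: c
  2: ac$caacc -> last char: c
  3: accac$ca -> last char: a
  4: c$caacca -> last char: a
  5: caaccac$ -> last char: $
  6: cac$caac -> last char: c
  7: ccac$caa -> last char: a


BWT = cccaa$ca


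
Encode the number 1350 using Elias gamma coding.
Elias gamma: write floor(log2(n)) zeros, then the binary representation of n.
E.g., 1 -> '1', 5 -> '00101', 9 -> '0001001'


num_bits = floor(log2(1350)) + 1 = 11
leading_zeros = num_bits - 1 = 10
binary(1350) = 10101000110

Elias gamma(1350) = '0000000000' + '10101000110' = 000000000010101000110 (21 bits)


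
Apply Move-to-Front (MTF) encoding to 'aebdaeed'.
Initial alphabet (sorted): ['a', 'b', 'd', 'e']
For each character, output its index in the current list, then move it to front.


MTF encoding:
'a': index 0 in ['a', 'b', 'd', 'e'] -> ['a', 'b', 'd', 'e']
'e': index 3 in ['a', 'b', 'd', 'e'] -> ['e', 'a', 'b', 'd']
'b': index 2 in ['e', 'a', 'b', 'd'] -> ['b', 'e', 'a', 'd']
'd': index 3 in ['b', 'e', 'a', 'd'] -> ['d', 'b', 'e', 'a']
'a': index 3 in ['d', 'b', 'e', 'a'] -> ['a', 'd', 'b', 'e']
'e': index 3 in ['a', 'd', 'b', 'e'] -> ['e', 'a', 'd', 'b']
'e': index 0 in ['e', 'a', 'd', 'b'] -> ['e', 'a', 'd', 'b']
'd': index 2 in ['e', 'a', 'd', 'b'] -> ['d', 'e', 'a', 'b']


Output: [0, 3, 2, 3, 3, 3, 0, 2]
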